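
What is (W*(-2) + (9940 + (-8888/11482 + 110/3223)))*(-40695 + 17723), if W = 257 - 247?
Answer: -383295085538216/1682113 ≈ -2.2787e+8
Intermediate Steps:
W = 10
(W*(-2) + (9940 + (-8888/11482 + 110/3223)))*(-40695 + 17723) = (10*(-2) + (9940 + (-8888/11482 + 110/3223)))*(-40695 + 17723) = (-20 + (9940 + (-8888*1/11482 + 110*(1/3223))))*(-22972) = (-20 + (9940 + (-4444/5741 + 10/293)))*(-22972) = (-20 + (9940 - 1244682/1682113))*(-22972) = (-20 + 16718958538/1682113)*(-22972) = (16685316278/1682113)*(-22972) = -383295085538216/1682113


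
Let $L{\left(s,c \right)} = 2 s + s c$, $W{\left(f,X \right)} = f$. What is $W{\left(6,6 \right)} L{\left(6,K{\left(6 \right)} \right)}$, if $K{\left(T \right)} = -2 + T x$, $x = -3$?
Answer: $-648$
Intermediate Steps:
$K{\left(T \right)} = -2 - 3 T$ ($K{\left(T \right)} = -2 + T \left(-3\right) = -2 - 3 T$)
$L{\left(s,c \right)} = 2 s + c s$
$W{\left(6,6 \right)} L{\left(6,K{\left(6 \right)} \right)} = 6 \cdot 6 \left(2 - 20\right) = 6 \cdot 6 \left(-18\right) = 6 \left(-108\right) = -648$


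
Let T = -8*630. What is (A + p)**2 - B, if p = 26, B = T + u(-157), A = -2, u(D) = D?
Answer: 5773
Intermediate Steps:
T = -5040
B = -5197 (B = -5040 - 157 = -5197)
(A + p)**2 - B = (-2 + 26)**2 - 1*(-5197) = 24**2 + 5197 = 576 + 5197 = 5773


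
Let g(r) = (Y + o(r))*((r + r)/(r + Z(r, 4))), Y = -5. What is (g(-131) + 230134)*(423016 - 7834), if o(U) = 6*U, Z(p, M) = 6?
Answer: 11857393650456/125 ≈ 9.4859e+10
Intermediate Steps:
g(r) = 2*r*(-5 + 6*r)/(6 + r) (g(r) = (-5 + 6*r)*((r + r)/(r + 6)) = (-5 + 6*r)*((2*r)/(6 + r)) = (-5 + 6*r)*(2*r/(6 + r)) = 2*r*(-5 + 6*r)/(6 + r))
(g(-131) + 230134)*(423016 - 7834) = (2*(-131)*(-5 + 6*(-131))/(6 - 131) + 230134)*(423016 - 7834) = (2*(-131)*(-5 - 786)/(-125) + 230134)*415182 = (2*(-131)*(-1/125)*(-791) + 230134)*415182 = (-207242/125 + 230134)*415182 = (28559508/125)*415182 = 11857393650456/125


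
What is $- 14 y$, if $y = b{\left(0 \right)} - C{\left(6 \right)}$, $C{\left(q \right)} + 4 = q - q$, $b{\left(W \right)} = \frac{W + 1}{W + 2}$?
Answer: $-63$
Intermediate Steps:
$b{\left(W \right)} = \frac{1 + W}{2 + W}$
$C{\left(q \right)} = -4$ ($C{\left(q \right)} = -4 + \left(q - q\right) = -4 + 0 = -4$)
$y = \frac{9}{2}$ ($y = \frac{1 + 0}{2 + 0} - -4 = \frac{1}{2} \cdot 1 + 4 = \frac{1}{2} + 4 = \frac{9}{2} \approx 4.5$)
$- 14 y = \left(-14\right) \frac{9}{2} = -63$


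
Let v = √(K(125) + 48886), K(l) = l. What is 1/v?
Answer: √51/1581 ≈ 0.0045170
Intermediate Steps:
v = 31*√51 (v = √(125 + 48886) = √49011 = 31*√51 ≈ 221.38)
1/v = 1/(31*√51) = √51/1581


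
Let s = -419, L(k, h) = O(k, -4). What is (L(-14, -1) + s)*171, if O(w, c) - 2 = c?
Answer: -71991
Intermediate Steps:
O(w, c) = 2 + c
L(k, h) = -2 (L(k, h) = 2 - 4 = -2)
(L(-14, -1) + s)*171 = (-2 - 419)*171 = -421*171 = -71991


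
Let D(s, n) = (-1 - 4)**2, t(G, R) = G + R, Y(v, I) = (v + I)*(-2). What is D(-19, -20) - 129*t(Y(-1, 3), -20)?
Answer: 3121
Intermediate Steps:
Y(v, I) = -2*I - 2*v (Y(v, I) = (I + v)*(-2) = -2*I - 2*v)
D(s, n) = 25 (D(s, n) = (-5)**2 = 25)
D(-19, -20) - 129*t(Y(-1, 3), -20) = 25 - 129*((-2*3 - 2*(-1)) - 20) = 25 - 129*((-6 + 2) - 20) = 25 - 129*(-4 - 20) = 25 - 129*(-24) = 25 + 3096 = 3121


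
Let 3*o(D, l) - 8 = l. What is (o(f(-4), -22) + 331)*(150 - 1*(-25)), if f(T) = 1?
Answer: 171325/3 ≈ 57108.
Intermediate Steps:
o(D, l) = 8/3 + l/3
(o(f(-4), -22) + 331)*(150 - 1*(-25)) = ((8/3 + (⅓)*(-22)) + 331)*(150 - 1*(-25)) = ((8/3 - 22/3) + 331)*(150 + 25) = (-14/3 + 331)*175 = (979/3)*175 = 171325/3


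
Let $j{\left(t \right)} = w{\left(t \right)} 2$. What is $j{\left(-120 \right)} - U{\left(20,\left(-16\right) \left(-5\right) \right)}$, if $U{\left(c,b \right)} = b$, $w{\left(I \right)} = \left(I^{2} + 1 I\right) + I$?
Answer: $28240$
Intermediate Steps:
$w{\left(I \right)} = I^{2} + 2 I$ ($w{\left(I \right)} = \left(I^{2} + I\right) + I = \left(I + I^{2}\right) + I = I^{2} + 2 I$)
$j{\left(t \right)} = 2 t \left(2 + t\right)$ ($j{\left(t \right)} = t \left(2 + t\right) 2 = 2 t \left(2 + t\right)$)
$j{\left(-120 \right)} - U{\left(20,\left(-16\right) \left(-5\right) \right)} = 2 \left(-120\right) \left(2 - 120\right) - \left(-16\right) \left(-5\right) = 2 \left(-120\right) \left(-118\right) - 80 = 28320 - 80 = 28240$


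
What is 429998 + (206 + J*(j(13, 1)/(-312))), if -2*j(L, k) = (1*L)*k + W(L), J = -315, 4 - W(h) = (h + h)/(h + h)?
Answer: 5592547/13 ≈ 4.3020e+5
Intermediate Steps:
W(h) = 3 (W(h) = 4 - (h + h)/(h + h) = 4 - 2*h/(2*h) = 4 - 2*h*1/(2*h) = 4 - 1*1 = 4 - 1 = 3)
j(L, k) = -3/2 - L*k/2 (j(L, k) = -((1*L)*k + 3)/2 = -(L*k + 3)/2 = -(3 + L*k)/2 = -3/2 - L*k/2)
429998 + (206 + J*(j(13, 1)/(-312))) = 429998 + (206 - 315*(-3/2 - ½*13*1)/(-312)) = 429998 + (206 - 315*(-3/2 - 13/2)*(-1)/312) = 429998 + (206 - (-2520)*(-1)/312) = 429998 + (206 - 315*1/39) = 429998 + (206 - 105/13) = 429998 + 2573/13 = 5592547/13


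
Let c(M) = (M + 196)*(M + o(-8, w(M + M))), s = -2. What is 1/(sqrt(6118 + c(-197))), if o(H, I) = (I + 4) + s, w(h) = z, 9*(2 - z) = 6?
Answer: sqrt(56805)/18935 ≈ 0.012587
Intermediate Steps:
z = 4/3 (z = 2 - 1/9*6 = 2 - 2/3 = 4/3 ≈ 1.3333)
w(h) = 4/3
o(H, I) = 2 + I (o(H, I) = (I + 4) - 2 = (4 + I) - 2 = 2 + I)
c(M) = (196 + M)*(10/3 + M) (c(M) = (M + 196)*(M + (2 + 4/3)) = (196 + M)*(M + 10/3) = (196 + M)*(10/3 + M))
1/(sqrt(6118 + c(-197))) = 1/(sqrt(6118 + (1960/3 + (-197)**2 + (598/3)*(-197)))) = 1/(sqrt(6118 + (1960/3 + 38809 - 117806/3))) = 1/(sqrt(6118 + 581/3)) = 1/(sqrt(18935/3)) = 1/(sqrt(56805)/3) = sqrt(56805)/18935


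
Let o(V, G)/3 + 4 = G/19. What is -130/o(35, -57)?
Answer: 130/21 ≈ 6.1905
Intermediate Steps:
o(V, G) = -12 + 3*G/19 (o(V, G) = -12 + 3*(G/19) = -12 + 3*G/19)
-130/o(35, -57) = -130/(-12 + (3/19)*(-57)) = -130/(-12 - 9) = -130/(-21) = -130*(-1/21) = 130/21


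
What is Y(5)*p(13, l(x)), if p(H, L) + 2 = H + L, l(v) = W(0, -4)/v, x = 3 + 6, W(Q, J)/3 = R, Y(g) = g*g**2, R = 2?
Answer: 4375/3 ≈ 1458.3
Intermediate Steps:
Y(g) = g**3
W(Q, J) = 6 (W(Q, J) = 3*2 = 6)
x = 9
l(v) = 6/v
p(H, L) = -2 + H + L (p(H, L) = -2 + (H + L) = -2 + H + L)
Y(5)*p(13, l(x)) = 5**3*(-2 + 13 + 6/9) = 125*(-2 + 13 + 6*(1/9)) = 125*(-2 + 13 + 2/3) = 125*(35/3) = 4375/3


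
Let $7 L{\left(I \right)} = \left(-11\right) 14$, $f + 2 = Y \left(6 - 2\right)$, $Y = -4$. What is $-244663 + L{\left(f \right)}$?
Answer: $-244685$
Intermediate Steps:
$f = -18$ ($f = -2 - 4 \left(6 - 2\right) = -2 - 16 = -18$)
$L{\left(I \right)} = -22$ ($L{\left(I \right)} = \frac{\left(-11\right) 14}{7} = \frac{1}{7} \left(-154\right) = -22$)
$-244663 + L{\left(f \right)} = -244663 - 22 = -244685$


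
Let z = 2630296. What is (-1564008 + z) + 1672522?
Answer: 2738810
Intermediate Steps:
(-1564008 + z) + 1672522 = (-1564008 + 2630296) + 1672522 = 1066288 + 1672522 = 2738810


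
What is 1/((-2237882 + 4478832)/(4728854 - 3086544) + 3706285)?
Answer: 164231/608687115930 ≈ 2.6981e-7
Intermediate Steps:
1/((-2237882 + 4478832)/(4728854 - 3086544) + 3706285) = 1/(2240950/1642310 + 3706285) = 1/(2240950*(1/1642310) + 3706285) = 1/(224095/164231 + 3706285) = 1/(608687115930/164231) = 164231/608687115930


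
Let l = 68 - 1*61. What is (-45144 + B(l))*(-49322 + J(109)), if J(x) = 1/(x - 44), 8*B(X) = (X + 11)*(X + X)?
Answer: 57850988805/26 ≈ 2.2250e+9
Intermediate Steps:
l = 7 (l = 68 - 61 = 7)
B(X) = X*(11 + X)/4 (B(X) = ((X + 11)*(X + X))/8 = ((11 + X)*(2*X))/8 = (2*X*(11 + X))/8 = X*(11 + X)/4)
J(x) = 1/(-44 + x)
(-45144 + B(l))*(-49322 + J(109)) = (-45144 + (1/4)*7*(11 + 7))*(-49322 + 1/(-44 + 109)) = (-45144 + (1/4)*7*18)*(-49322 + 1/65) = (-45144 + 63/2)*(-49322 + 1/65) = -90225/2*(-3205929/65) = 57850988805/26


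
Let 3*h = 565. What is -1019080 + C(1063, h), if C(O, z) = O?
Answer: -1018017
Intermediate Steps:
h = 565/3 (h = (⅓)*565 = 565/3 ≈ 188.33)
-1019080 + C(1063, h) = -1019080 + 1063 = -1018017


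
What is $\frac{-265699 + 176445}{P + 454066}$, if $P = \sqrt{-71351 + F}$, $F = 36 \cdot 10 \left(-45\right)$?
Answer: $- \frac{3684291524}{18743274537} + \frac{8114 i \sqrt{87551}}{18743274537} \approx -0.19657 + 0.00012809 i$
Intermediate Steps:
$F = -16200$ ($F = 360 \left(-45\right) = -16200$)
$P = i \sqrt{87551}$ ($P = \sqrt{-71351 - 16200} = \sqrt{-87551} = i \sqrt{87551} \approx 295.89 i$)
$\frac{-265699 + 176445}{P + 454066} = \frac{-265699 + 176445}{i \sqrt{87551} + 454066} = - \frac{89254}{454066 + i \sqrt{87551}}$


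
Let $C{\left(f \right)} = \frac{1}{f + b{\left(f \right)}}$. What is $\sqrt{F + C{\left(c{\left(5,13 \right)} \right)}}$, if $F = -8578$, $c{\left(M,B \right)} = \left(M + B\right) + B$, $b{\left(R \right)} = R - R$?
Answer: $\frac{i \sqrt{8243427}}{31} \approx 92.617 i$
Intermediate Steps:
$b{\left(R \right)} = 0$
$c{\left(M,B \right)} = M + 2 B$ ($c{\left(M,B \right)} = \left(B + M\right) + B = M + 2 B$)
$C{\left(f \right)} = \frac{1}{f}$ ($C{\left(f \right)} = \frac{1}{f + 0} = \frac{1}{f}$)
$\sqrt{F + C{\left(c{\left(5,13 \right)} \right)}} = \sqrt{-8578 + \frac{1}{5 + 2 \cdot 13}} = \sqrt{-8578 + \frac{1}{5 + 26}} = \sqrt{-8578 + \frac{1}{31}} = \sqrt{- \frac{265917}{31}} = \frac{i \sqrt{8243427}}{31}$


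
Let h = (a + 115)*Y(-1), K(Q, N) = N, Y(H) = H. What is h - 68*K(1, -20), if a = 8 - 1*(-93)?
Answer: 1144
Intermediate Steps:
a = 101 (a = 8 + 93 = 101)
h = -216 (h = (101 + 115)*(-1) = 216*(-1) = -216)
h - 68*K(1, -20) = -216 - 68*(-20) = -216 + 1360 = 1144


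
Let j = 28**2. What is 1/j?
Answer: 1/784 ≈ 0.0012755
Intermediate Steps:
j = 784
1/j = 1/784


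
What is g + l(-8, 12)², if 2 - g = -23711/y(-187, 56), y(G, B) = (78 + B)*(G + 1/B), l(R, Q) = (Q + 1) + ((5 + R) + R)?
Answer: 3545434/701557 ≈ 5.0537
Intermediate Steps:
l(R, Q) = 6 + Q + 2*R (l(R, Q) = (1 + Q) + (5 + 2*R) = 6 + Q + 2*R)
g = 739206/701557 (g = 2 - (-23711)/(1 + 78*(-187) + 78/56 + 56*(-187)) = 2 - (-23711)/(1 - 14586 + 78*(1/56) - 10472) = 2 - (-23711)/(1 - 14586 + 39/28 - 10472) = 2 - (-23711)/(-701557/28) = 2 - (-23711)*(-28)/701557 = 2 - 1*663908/701557 = 2 - 663908/701557 = 739206/701557 ≈ 1.0537)
g + l(-8, 12)² = 739206/701557 + (6 + 12 + 2*(-8))² = 739206/701557 + (6 + 12 - 16)² = 739206/701557 + 2² = 739206/701557 + 4 = 3545434/701557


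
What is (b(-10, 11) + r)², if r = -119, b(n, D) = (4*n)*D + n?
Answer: 323761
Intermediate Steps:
b(n, D) = n + 4*D*n (b(n, D) = 4*D*n + n = n + 4*D*n)
(b(-10, 11) + r)² = (-10*(1 + 4*11) - 119)² = (-10*(1 + 44) - 119)² = (-10*45 - 119)² = (-450 - 119)² = (-569)² = 323761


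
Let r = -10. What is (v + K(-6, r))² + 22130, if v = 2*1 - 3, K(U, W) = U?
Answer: 22179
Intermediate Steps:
v = -1 (v = 2 - 3 = -1)
(v + K(-6, r))² + 22130 = (-1 - 6)² + 22130 = (-7)² + 22130 = 49 + 22130 = 22179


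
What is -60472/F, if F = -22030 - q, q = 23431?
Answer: 60472/45461 ≈ 1.3302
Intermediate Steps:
F = -45461 (F = -22030 - 1*23431 = -22030 - 23431 = -45461)
-60472/F = -60472/(-45461) = -60472*(-1/45461) = 60472/45461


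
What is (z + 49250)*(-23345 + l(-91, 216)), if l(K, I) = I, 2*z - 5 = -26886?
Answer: -1656475851/2 ≈ -8.2824e+8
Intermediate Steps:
z = -26881/2 (z = 5/2 + (1/2)*(-26886) = 5/2 - 13443 = -26881/2 ≈ -13441.)
(z + 49250)*(-23345 + l(-91, 216)) = (-26881/2 + 49250)*(-23345 + 216) = (71619/2)*(-23129) = -1656475851/2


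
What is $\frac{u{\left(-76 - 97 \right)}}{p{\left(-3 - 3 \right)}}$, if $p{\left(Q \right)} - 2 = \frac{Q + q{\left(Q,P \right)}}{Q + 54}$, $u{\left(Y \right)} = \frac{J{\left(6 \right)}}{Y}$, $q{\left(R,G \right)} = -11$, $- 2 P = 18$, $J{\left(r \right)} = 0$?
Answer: $0$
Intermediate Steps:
$P = -9$ ($P = \left(- \frac{1}{2}\right) 18 = -9$)
$u{\left(Y \right)} = 0$ ($u{\left(Y \right)} = \frac{0}{Y} = 0$)
$p{\left(Q \right)} = 2 + \frac{-11 + Q}{54 + Q}$ ($p{\left(Q \right)} = 2 + \frac{Q - 11}{Q + 54} = 2 + \frac{-11 + Q}{54 + Q}$)
$\frac{u{\left(-76 - 97 \right)}}{p{\left(-3 - 3 \right)}} = \frac{0}{\frac{1}{54 - 6} \left(97 + 3 \left(-3 - 3\right)\right)} = \frac{0}{\frac{1}{54 - 6} \left(97 + 3 \left(-6\right)\right)} = \frac{0}{\frac{1}{48} \left(97 - 18\right)} = \frac{0}{\frac{1}{48} \cdot 79} = \frac{0}{\frac{79}{48}} = 0 \cdot \frac{48}{79} = 0$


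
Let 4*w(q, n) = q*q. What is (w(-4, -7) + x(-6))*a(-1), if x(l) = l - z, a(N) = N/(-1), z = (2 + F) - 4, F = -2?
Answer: 2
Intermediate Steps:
w(q, n) = q**2/4 (w(q, n) = (q*q)/4 = q**2/4)
z = -4 (z = (2 - 2) - 4 = 0 - 4 = -4)
a(N) = -N (a(N) = N*(-1) = -N)
x(l) = 4 + l (x(l) = l - 1*(-4) = l + 4 = 4 + l)
(w(-4, -7) + x(-6))*a(-1) = ((1/4)*(-4)**2 + (4 - 6))*(-1*(-1)) = ((1/4)*16 - 2)*1 = (4 - 2)*1 = 2*1 = 2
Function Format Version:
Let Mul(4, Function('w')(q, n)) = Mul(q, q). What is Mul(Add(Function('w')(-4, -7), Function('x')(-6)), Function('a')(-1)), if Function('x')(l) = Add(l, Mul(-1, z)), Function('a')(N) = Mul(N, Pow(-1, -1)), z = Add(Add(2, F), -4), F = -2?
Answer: 2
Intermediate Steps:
Function('w')(q, n) = Mul(Rational(1, 4), Pow(q, 2)) (Function('w')(q, n) = Mul(Rational(1, 4), Mul(q, q)) = Mul(Rational(1, 4), Pow(q, 2)))
z = -4 (z = Add(Add(2, -2), -4) = Add(0, -4) = -4)
Function('a')(N) = Mul(-1, N) (Function('a')(N) = Mul(N, -1) = Mul(-1, N))
Function('x')(l) = Add(4, l) (Function('x')(l) = Add(l, Mul(-1, -4)) = Add(l, 4) = Add(4, l))
Mul(Add(Function('w')(-4, -7), Function('x')(-6)), Function('a')(-1)) = Mul(Add(Mul(Rational(1, 4), Pow(-4, 2)), Add(4, -6)), Mul(-1, -1)) = Mul(Add(Mul(Rational(1, 4), 16), -2), 1) = Mul(Add(4, -2), 1) = Mul(2, 1) = 2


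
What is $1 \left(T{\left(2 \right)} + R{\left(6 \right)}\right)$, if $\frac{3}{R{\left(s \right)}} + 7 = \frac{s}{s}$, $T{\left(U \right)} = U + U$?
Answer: $\frac{7}{2} \approx 3.5$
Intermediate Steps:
$T{\left(U \right)} = 2 U$
$R{\left(s \right)} = - \frac{1}{2}$ ($R{\left(s \right)} = \frac{3}{-7 + \frac{s}{s}} = \frac{3}{-7 + 1} = \frac{3}{-6} = 3 \left(- \frac{1}{6}\right) = - \frac{1}{2}$)
$1 \left(T{\left(2 \right)} + R{\left(6 \right)}\right) = 1 \left(2 \cdot 2 - \frac{1}{2}\right) = 1 \left(4 - \frac{1}{2}\right) = 1 \cdot \frac{7}{2} = \frac{7}{2}$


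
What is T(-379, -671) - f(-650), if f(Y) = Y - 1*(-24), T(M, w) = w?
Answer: -45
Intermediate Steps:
f(Y) = 24 + Y (f(Y) = Y + 24 = 24 + Y)
T(-379, -671) - f(-650) = -671 - (24 - 650) = -671 - 1*(-626) = -671 + 626 = -45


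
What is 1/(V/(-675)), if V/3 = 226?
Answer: -225/226 ≈ -0.99557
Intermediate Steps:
V = 678 (V = 3*226 = 678)
1/(V/(-675)) = 1/(678/(-675)) = 1/(678*(-1/675)) = 1/(-226/225) = -225/226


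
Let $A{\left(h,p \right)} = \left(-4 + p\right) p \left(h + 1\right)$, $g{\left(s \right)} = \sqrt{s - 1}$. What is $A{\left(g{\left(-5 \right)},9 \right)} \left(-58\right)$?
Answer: $-2610 - 2610 i \sqrt{6} \approx -2610.0 - 6393.2 i$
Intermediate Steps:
$g{\left(s \right)} = \sqrt{-1 + s}$
$A{\left(h,p \right)} = p \left(1 + h\right) \left(-4 + p\right)$ ($A{\left(h,p \right)} = p \left(-4 + p\right) \left(1 + h\right) = p \left(1 + h\right) \left(-4 + p\right)$)
$A{\left(g{\left(-5 \right)},9 \right)} \left(-58\right) = 9 \left(-4 + 9 - 4 \sqrt{-1 - 5} + \sqrt{-1 - 5} \cdot 9\right) \left(-58\right) = 9 \left(-4 + 9 - 4 \sqrt{-6} + \sqrt{-6} \cdot 9\right) \left(-58\right) = 9 \left(-4 + 9 - 4 i \sqrt{6} + i \sqrt{6} \cdot 9\right) \left(-58\right) = 9 \left(-4 + 9 - 4 i \sqrt{6} + 9 i \sqrt{6}\right) \left(-58\right) = 9 \left(5 + 5 i \sqrt{6}\right) \left(-58\right) = \left(45 + 45 i \sqrt{6}\right) \left(-58\right) = -2610 - 2610 i \sqrt{6}$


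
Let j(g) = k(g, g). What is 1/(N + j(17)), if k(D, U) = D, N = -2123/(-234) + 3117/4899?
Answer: 382122/10206059 ≈ 0.037441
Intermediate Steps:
N = 3709985/382122 (N = -2123*(-1/234) + 3117*(1/4899) = 2123/234 + 1039/1633 = 3709985/382122 ≈ 9.7089)
j(g) = g
1/(N + j(17)) = 1/(3709985/382122 + 17) = 1/(10206059/382122) = 382122/10206059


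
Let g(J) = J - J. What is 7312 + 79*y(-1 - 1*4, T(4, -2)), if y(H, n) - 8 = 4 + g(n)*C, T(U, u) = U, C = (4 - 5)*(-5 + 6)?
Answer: 8260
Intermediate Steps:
C = -1 (C = -1*1 = -1)
g(J) = 0
y(H, n) = 12 (y(H, n) = 8 + (4 + 0*(-1)) = 8 + (4 + 0) = 8 + 4 = 12)
7312 + 79*y(-1 - 1*4, T(4, -2)) = 7312 + 79*12 = 7312 + 948 = 8260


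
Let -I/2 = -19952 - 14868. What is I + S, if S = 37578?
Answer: 107218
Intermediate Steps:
I = 69640 (I = -2*(-19952 - 14868) = -2*(-34820) = 69640)
I + S = 69640 + 37578 = 107218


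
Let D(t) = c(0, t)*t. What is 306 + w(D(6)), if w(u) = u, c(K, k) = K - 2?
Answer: 294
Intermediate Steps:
c(K, k) = -2 + K
D(t) = -2*t (D(t) = (-2 + 0)*t = -2*t)
306 + w(D(6)) = 306 - 2*6 = 306 - 12 = 294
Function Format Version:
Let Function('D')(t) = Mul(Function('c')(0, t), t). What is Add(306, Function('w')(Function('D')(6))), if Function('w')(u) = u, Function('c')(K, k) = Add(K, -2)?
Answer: 294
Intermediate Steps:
Function('c')(K, k) = Add(-2, K)
Function('D')(t) = Mul(-2, t) (Function('D')(t) = Mul(Add(-2, 0), t) = Mul(-2, t))
Add(306, Function('w')(Function('D')(6))) = Add(306, Mul(-2, 6)) = Add(306, -12) = 294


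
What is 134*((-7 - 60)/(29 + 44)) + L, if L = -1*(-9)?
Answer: -8321/73 ≈ -113.99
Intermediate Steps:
L = 9
134*((-7 - 60)/(29 + 44)) + L = 134*((-7 - 60)/(29 + 44)) + 9 = 134*(-67/73) + 9 = -8978/73 + 9 = -8321/73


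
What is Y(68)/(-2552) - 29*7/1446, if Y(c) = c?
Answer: -38524/230637 ≈ -0.16703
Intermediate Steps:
Y(68)/(-2552) - 29*7/1446 = 68/(-2552) - 29*7/1446 = 68*(-1/2552) - 203*1/1446 = -17/638 - 203/1446 = -38524/230637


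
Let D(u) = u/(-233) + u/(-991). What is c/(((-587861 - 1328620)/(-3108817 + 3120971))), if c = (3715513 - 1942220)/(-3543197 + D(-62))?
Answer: 4976560718679166/1567939686572170443 ≈ 0.0031739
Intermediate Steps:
D(u) = -1224*u/230903 (D(u) = u*(-1/233) + u*(-1/991) = -u/233 - u/991 = -1224*u/230903)
c = -409458673579/818134741003 (c = (3715513 - 1942220)/(-3543197 - 1224/230903*(-62)) = 1773293/(-3543197 + 75888/230903) = 1773293/(-818134741003/230903) = 1773293*(-230903/818134741003) = -409458673579/818134741003 ≈ -0.50048)
c/(((-587861 - 1328620)/(-3108817 + 3120971))) = -409458673579*(-3108817 + 3120971)/(-587861 - 1328620)/818134741003 = -409458673579/(818134741003*((-1916481/12154))) = -409458673579/(818134741003*((-1916481*1/12154))) = -409458673579/(818134741003*(-1916481/12154)) = -409458673579/818134741003*(-12154/1916481) = 4976560718679166/1567939686572170443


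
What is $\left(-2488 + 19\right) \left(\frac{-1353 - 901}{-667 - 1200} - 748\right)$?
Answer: $\frac{3442432878}{1867} \approx 1.8438 \cdot 10^{6}$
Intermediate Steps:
$\left(-2488 + 19\right) \left(\frac{-1353 - 901}{-667 - 1200} - 748\right) = - 2469 \left(- \frac{2254}{-667 - 1200} - 748\right) = - 2469 \left(- \frac{2254}{-1867} - 748\right) = - 2469 \left(\left(-2254\right) \left(- \frac{1}{1867}\right) - 748\right) = - 2469 \left(\frac{2254}{1867} - 748\right) = \left(-2469\right) \left(- \frac{1394262}{1867}\right) = \frac{3442432878}{1867}$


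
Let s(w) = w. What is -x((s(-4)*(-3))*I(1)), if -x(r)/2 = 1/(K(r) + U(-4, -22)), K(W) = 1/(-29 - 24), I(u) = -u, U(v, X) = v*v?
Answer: 106/847 ≈ 0.12515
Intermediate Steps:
U(v, X) = v²
K(W) = -1/53 (K(W) = 1/(-53) = -1/53)
x(r) = -106/847 (x(r) = -2/(-1/53 + (-4)²) = -2/(-1/53 + 16) = -2/847/53 = -2*53/847 = -106/847)
-x((s(-4)*(-3))*I(1)) = -1*(-106/847) = 106/847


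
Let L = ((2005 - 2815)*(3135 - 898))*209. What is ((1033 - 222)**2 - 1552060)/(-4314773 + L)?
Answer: 894339/383016503 ≈ 0.0023350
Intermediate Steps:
L = -378701730 (L = -810*2237*209 = -1811970*209 = -378701730)
((1033 - 222)**2 - 1552060)/(-4314773 + L) = ((1033 - 222)**2 - 1552060)/(-4314773 - 378701730) = (811**2 - 1552060)/(-383016503) = (657721 - 1552060)*(-1/383016503) = -894339*(-1/383016503) = 894339/383016503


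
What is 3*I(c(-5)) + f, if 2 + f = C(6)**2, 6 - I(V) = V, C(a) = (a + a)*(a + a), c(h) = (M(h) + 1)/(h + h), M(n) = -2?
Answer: 207517/10 ≈ 20752.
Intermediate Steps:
c(h) = -1/(2*h) (c(h) = (-2 + 1)/(h + h) = -1/(2*h))
C(a) = 4*a**2 (C(a) = (2*a)*(2*a) = 4*a**2)
I(V) = 6 - V
f = 20734 (f = -2 + (4*6**2)**2 = -2 + (4*36)**2 = -2 + 144**2 = -2 + 20736 = 20734)
3*I(c(-5)) + f = 3*(6 - (-1)/(2*(-5))) + 20734 = 3*(6 - (-1)*(-1)/(2*5)) + 20734 = 3*(6 - 1*1/10) + 20734 = 3*(6 - 1/10) + 20734 = 3*(59/10) + 20734 = 177/10 + 20734 = 207517/10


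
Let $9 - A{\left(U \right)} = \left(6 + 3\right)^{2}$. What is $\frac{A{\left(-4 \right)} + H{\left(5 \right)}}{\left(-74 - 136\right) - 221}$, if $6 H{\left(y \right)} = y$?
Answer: $\frac{427}{2586} \approx 0.16512$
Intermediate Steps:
$H{\left(y \right)} = \frac{y}{6}$
$A{\left(U \right)} = -72$ ($A{\left(U \right)} = 9 - \left(6 + 3\right)^{2} = 9 - 9^{2} = 9 - 81 = -72$)
$\frac{A{\left(-4 \right)} + H{\left(5 \right)}}{\left(-74 - 136\right) - 221} = \frac{-72 + \frac{1}{6} \cdot 5}{\left(-74 - 136\right) - 221} = \frac{-72 + \frac{5}{6}}{-210 - 221} = - \frac{427}{6 \left(-431\right)} = \left(- \frac{427}{6}\right) \left(- \frac{1}{431}\right) = \frac{427}{2586}$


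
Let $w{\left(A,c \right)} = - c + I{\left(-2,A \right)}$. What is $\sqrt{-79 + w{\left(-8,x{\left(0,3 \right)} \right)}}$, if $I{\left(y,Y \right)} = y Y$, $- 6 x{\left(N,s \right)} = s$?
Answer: $\frac{5 i \sqrt{10}}{2} \approx 7.9057 i$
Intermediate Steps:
$x{\left(N,s \right)} = - \frac{s}{6}$
$I{\left(y,Y \right)} = Y y$
$w{\left(A,c \right)} = - c - 2 A$ ($w{\left(A,c \right)} = - c + A \left(-2\right) = - c - 2 A$)
$\sqrt{-79 + w{\left(-8,x{\left(0,3 \right)} \right)}} = \sqrt{-79 - \left(-16 - \frac{1}{2}\right)} = \sqrt{-79 + \left(\left(-1\right) \left(- \frac{1}{2}\right) + 16\right)} = \sqrt{-79 + \left(\frac{1}{2} + 16\right)} = \sqrt{-79 + \frac{33}{2}} = \sqrt{- \frac{125}{2}} = \frac{5 i \sqrt{10}}{2}$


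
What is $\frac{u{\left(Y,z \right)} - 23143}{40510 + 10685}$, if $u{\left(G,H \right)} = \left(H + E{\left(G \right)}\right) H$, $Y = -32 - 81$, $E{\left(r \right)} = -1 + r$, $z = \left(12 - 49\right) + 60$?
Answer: $- \frac{8412}{17065} \approx -0.49294$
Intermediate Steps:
$z = 23$ ($z = -37 + 60 = 23$)
$Y = -113$
$u{\left(G,H \right)} = H \left(-1 + G + H\right)$ ($u{\left(G,H \right)} = \left(H + \left(-1 + G\right)\right) H = \left(-1 + G + H\right) H = H \left(-1 + G + H\right)$)
$\frac{u{\left(Y,z \right)} - 23143}{40510 + 10685} = \frac{23 \left(-1 - 113 + 23\right) - 23143}{40510 + 10685} = \frac{23 \left(-91\right) - 23143}{51195} = \left(-2093 - 23143\right) \frac{1}{51195} = \left(-25236\right) \frac{1}{51195} = - \frac{8412}{17065}$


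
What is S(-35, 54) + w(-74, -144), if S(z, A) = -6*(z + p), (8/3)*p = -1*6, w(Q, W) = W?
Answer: 159/2 ≈ 79.500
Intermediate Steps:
p = -9/4 (p = 3*(-1*6)/8 = (3/8)*(-6) = -9/4 ≈ -2.2500)
S(z, A) = 27/2 - 6*z (S(z, A) = -6*(z - 9/4) = -6*(-9/4 + z) = 27/2 - 6*z)
S(-35, 54) + w(-74, -144) = (27/2 - 6*(-35)) - 144 = (27/2 + 210) - 144 = 447/2 - 144 = 159/2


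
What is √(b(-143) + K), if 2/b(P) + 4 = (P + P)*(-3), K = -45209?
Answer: I*√8242911334/427 ≈ 212.62*I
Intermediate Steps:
b(P) = 2/(-4 - 6*P) (b(P) = 2/(-4 + (P + P)*(-3)) = 2/(-4 + (2*P)*(-3)) = 2/(-4 - 6*P))
√(b(-143) + K) = √(-1/(2 + 3*(-143)) - 45209) = √(-1/(2 - 429) - 45209) = √(-1/(-427) - 45209) = √(-1*(-1/427) - 45209) = √(1/427 - 45209) = √(-19304242/427) = I*√8242911334/427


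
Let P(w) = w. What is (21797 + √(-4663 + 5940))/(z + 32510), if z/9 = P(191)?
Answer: 21797/34229 + √1277/34229 ≈ 0.63784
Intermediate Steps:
z = 1719 (z = 9*191 = 1719)
(21797 + √(-4663 + 5940))/(z + 32510) = (21797 + √(-4663 + 5940))/(1719 + 32510) = (21797 + √1277)/34229 = (21797 + √1277)*(1/34229) = 21797/34229 + √1277/34229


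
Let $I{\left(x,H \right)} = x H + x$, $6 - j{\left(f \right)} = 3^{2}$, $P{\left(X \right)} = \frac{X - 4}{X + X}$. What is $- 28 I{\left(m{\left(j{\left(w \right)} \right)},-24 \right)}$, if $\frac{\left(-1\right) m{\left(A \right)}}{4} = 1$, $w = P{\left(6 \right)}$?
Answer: $-2576$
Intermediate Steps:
$P{\left(X \right)} = \frac{-4 + X}{2 X}$
$w = \frac{1}{6}$ ($w = \frac{-4 + 6}{2 \cdot 6} = \frac{1}{2} \cdot \frac{1}{6} \cdot 2 = \frac{1}{6} \approx 0.16667$)
$j{\left(f \right)} = -3$ ($j{\left(f \right)} = 6 - 3^{2} = 6 - 9 = -3$)
$m{\left(A \right)} = -4$ ($m{\left(A \right)} = \left(-4\right) 1 = -4$)
$I{\left(x,H \right)} = x + H x$ ($I{\left(x,H \right)} = H x + x = x + H x$)
$- 28 I{\left(m{\left(j{\left(w \right)} \right)},-24 \right)} = - 28 \left(- 4 \left(1 - 24\right)\right) = - 28 \left(\left(-4\right) \left(-23\right)\right) = \left(-28\right) 92 = -2576$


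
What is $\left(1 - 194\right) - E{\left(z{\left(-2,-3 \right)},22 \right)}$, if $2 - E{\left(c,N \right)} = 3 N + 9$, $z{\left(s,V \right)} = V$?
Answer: $-120$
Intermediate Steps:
$E{\left(c,N \right)} = -7 - 3 N$ ($E{\left(c,N \right)} = 2 - \left(3 N + 9\right) = 2 - \left(9 + 3 N\right) = -7 - 3 N$)
$\left(1 - 194\right) - E{\left(z{\left(-2,-3 \right)},22 \right)} = \left(1 - 194\right) - \left(-7 - 66\right) = -193 - -73 = -193 + 73 = -120$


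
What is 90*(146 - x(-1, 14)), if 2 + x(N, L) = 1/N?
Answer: 13410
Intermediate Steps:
x(N, L) = -2 + 1/N
90*(146 - x(-1, 14)) = 90*(146 - (-2 + 1/(-1))) = 90*(146 - (-2 - 1)) = 90*(146 - 1*(-3)) = 90*(146 + 3) = 90*149 = 13410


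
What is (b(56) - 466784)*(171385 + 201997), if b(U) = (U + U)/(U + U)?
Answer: -174288370106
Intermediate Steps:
b(U) = 1 (b(U) = (2*U)/((2*U)) = (2*U)*(1/(2*U)) = 1)
(b(56) - 466784)*(171385 + 201997) = (1 - 466784)*(171385 + 201997) = -466783*373382 = -174288370106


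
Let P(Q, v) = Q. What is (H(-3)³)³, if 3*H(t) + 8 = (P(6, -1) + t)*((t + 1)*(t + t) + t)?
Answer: 322687697779/19683 ≈ 1.6394e+7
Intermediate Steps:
H(t) = -8/3 + (6 + t)*(t + 2*t*(1 + t))/3 (H(t) = -8/3 + ((6 + t)*((t + 1)*(t + t) + t))/3 = -8/3 + ((6 + t)*((1 + t)*(2*t) + t))/3 = -8/3 + ((6 + t)*(2*t*(1 + t) + t))/3 = -8/3 + ((6 + t)*(t + 2*t*(1 + t)))/3 = -8/3 + (6 + t)*(t + 2*t*(1 + t))/3)
(H(-3)³)³ = ((-8/3 + 5*(-3)² + 6*(-3) + (⅔)*(-3)³)³)³ = ((-8/3 + 5*9 - 18 + (⅔)*(-27))³)³ = ((-8/3 + 45 - 18 - 18)³)³ = ((19/3)³)³ = (6859/27)³ = 322687697779/19683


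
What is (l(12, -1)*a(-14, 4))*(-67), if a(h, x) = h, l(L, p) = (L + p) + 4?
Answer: 14070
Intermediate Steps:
l(L, p) = 4 + L + p
(l(12, -1)*a(-14, 4))*(-67) = ((4 + 12 - 1)*(-14))*(-67) = (15*(-14))*(-67) = -210*(-67) = 14070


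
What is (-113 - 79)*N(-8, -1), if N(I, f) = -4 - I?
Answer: -768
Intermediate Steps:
(-113 - 79)*N(-8, -1) = (-113 - 79)*(-4 - 1*(-8)) = -192*(-4 + 8) = -192*4 = -768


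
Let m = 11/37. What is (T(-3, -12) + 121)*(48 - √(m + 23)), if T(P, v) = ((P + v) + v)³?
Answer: -938976 + 19562*√31894/37 ≈ -8.4456e+5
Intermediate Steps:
m = 11/37 (m = 11*(1/37) = 11/37 ≈ 0.29730)
T(P, v) = (P + 2*v)³
(T(-3, -12) + 121)*(48 - √(m + 23)) = ((-3 + 2*(-12))³ + 121)*(48 - √(11/37 + 23)) = ((-3 - 24)³ + 121)*(48 - √(862/37)) = ((-27)³ + 121)*(48 - √31894/37) = (-19683 + 121)*(48 - √31894/37) = -19562*(48 - √31894/37) = -938976 + 19562*√31894/37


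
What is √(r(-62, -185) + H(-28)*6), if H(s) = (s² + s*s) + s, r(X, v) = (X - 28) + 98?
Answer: 68*√2 ≈ 96.167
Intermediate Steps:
r(X, v) = 70 + X (r(X, v) = (-28 + X) + 98 = 70 + X)
H(s) = s + 2*s² (H(s) = (s² + s²) + s = 2*s² + s = s + 2*s²)
√(r(-62, -185) + H(-28)*6) = √((70 - 62) - 28*(1 + 2*(-28))*6) = √(8 - 28*(1 - 56)*6) = √(8 - 28*(-55)*6) = √(8 + 1540*6) = √(8 + 9240) = √9248 = 68*√2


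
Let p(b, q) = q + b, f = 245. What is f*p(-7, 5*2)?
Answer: 735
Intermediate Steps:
p(b, q) = b + q
f*p(-7, 5*2) = 245*(-7 + 5*2) = 245*(-7 + 10) = 245*3 = 735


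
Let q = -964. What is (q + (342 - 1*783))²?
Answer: 1974025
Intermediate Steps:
(q + (342 - 1*783))² = (-964 + (342 - 1*783))² = (-964 + (342 - 783))² = (-964 - 441)² = (-1405)² = 1974025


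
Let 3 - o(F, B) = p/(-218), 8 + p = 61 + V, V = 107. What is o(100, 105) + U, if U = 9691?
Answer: 1056726/109 ≈ 9694.7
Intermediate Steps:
p = 160 (p = -8 + (61 + 107) = -8 + 168 = 160)
o(F, B) = 407/109 (o(F, B) = 3 - 160/(-218) = 3 - 160*(-1)/218 = 3 - 1*(-80/109) = 3 + 80/109 = 407/109)
o(100, 105) + U = 407/109 + 9691 = 1056726/109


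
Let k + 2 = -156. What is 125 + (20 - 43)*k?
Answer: 3759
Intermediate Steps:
k = -158 (k = -2 - 156 = -158)
125 + (20 - 43)*k = 125 + (20 - 43)*(-158) = 125 - 23*(-158) = 125 + 3634 = 3759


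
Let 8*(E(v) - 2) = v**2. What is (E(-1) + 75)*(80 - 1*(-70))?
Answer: 46275/4 ≈ 11569.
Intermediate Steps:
E(v) = 2 + v**2/8
(E(-1) + 75)*(80 - 1*(-70)) = ((2 + (1/8)*(-1)**2) + 75)*(80 - 1*(-70)) = ((2 + (1/8)*1) + 75)*(80 + 70) = ((2 + 1/8) + 75)*150 = (17/8 + 75)*150 = (617/8)*150 = 46275/4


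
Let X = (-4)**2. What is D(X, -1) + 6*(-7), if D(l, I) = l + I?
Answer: -27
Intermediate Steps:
X = 16
D(l, I) = I + l
D(X, -1) + 6*(-7) = (-1 + 16) + 6*(-7) = 15 - 42 = -27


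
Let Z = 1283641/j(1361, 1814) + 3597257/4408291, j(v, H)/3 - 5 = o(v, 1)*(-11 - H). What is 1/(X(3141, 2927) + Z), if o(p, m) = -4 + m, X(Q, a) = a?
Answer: 72472304040/217844235897691 ≈ 0.00033268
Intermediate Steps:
j(v, H) = 114 + 9*H (j(v, H) = 15 + 3*((-4 + 1)*(-11 - H)) = 15 + 3*(-3*(-11 - H)) = 15 + 3*(33 + 3*H) = 15 + (99 + 9*H) = 114 + 9*H)
Z = 5717801972611/72472304040 (Z = 1283641/(114 + 9*1814) + 3597257/4408291 = 1283641/(114 + 16326) + 3597257*(1/4408291) = 1283641/16440 + 3597257/4408291 = 5717801972611/72472304040 ≈ 78.896)
1/(X(3141, 2927) + Z) = 1/(2927 + 5717801972611/72472304040) = 1/(217844235897691/72472304040) = 72472304040/217844235897691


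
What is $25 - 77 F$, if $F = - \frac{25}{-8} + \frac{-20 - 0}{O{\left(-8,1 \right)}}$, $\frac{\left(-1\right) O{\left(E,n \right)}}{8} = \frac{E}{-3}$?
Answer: $- \frac{4605}{16} \approx -287.81$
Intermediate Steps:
$O{\left(E,n \right)} = \frac{8 E}{3}$ ($O{\left(E,n \right)} = - 8 \frac{E}{-3} = - 8 E \left(- \frac{1}{3}\right) = - 8 \left(- \frac{E}{3}\right) = \frac{8 E}{3}$)
$F = \frac{65}{16}$ ($F = - \frac{25}{-8} + \frac{-20 - 0}{\frac{8}{3} \left(-8\right)} = \left(-25\right) \left(- \frac{1}{8}\right) + \frac{-20 + 0}{- \frac{64}{3}} = \frac{25}{8} - - \frac{15}{16} = \frac{25}{8} + \frac{15}{16} = \frac{65}{16} \approx 4.0625$)
$25 - 77 F = 25 - \frac{5005}{16} = - \frac{4605}{16}$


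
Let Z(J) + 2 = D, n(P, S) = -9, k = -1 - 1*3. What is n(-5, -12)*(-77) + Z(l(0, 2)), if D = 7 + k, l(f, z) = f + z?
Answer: 694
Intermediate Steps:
k = -4 (k = -1 - 3 = -4)
D = 3 (D = 7 - 4 = 3)
Z(J) = 1 (Z(J) = -2 + 3 = 1)
n(-5, -12)*(-77) + Z(l(0, 2)) = -9*(-77) + 1 = 693 + 1 = 694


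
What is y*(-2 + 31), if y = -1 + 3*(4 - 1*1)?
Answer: 232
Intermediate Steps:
y = 8 (y = -1 + 3*(4 - 1) = -1 + 3*3 = -1 + 9 = 8)
y*(-2 + 31) = 8*(-2 + 31) = 8*29 = 232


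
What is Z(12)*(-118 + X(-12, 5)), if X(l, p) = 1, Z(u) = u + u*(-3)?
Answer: 2808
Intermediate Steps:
Z(u) = -2*u (Z(u) = u - 3*u = -2*u)
Z(12)*(-118 + X(-12, 5)) = (-2*12)*(-118 + 1) = -24*(-117) = 2808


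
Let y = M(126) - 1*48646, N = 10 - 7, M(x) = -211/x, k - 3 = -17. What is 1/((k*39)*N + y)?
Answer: -126/6335995 ≈ -1.9886e-5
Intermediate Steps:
k = -14 (k = 3 - 17 = -14)
N = 3
y = -6129607/126 (y = -211/126 - 1*48646 = -211*1/126 - 48646 = -211/126 - 48646 = -6129607/126 ≈ -48648.)
1/((k*39)*N + y) = 1/(-14*39*3 - 6129607/126) = 1/(-546*3 - 6129607/126) = 1/(-1638 - 6129607/126) = 1/(-6335995/126) = -126/6335995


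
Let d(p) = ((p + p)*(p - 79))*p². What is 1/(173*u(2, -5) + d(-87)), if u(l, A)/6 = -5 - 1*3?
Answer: 1/218614692 ≈ 4.5743e-9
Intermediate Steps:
u(l, A) = -48 (u(l, A) = 6*(-5 - 1*3) = 6*(-5 - 3) = 6*(-8) = -48)
d(p) = 2*p³*(-79 + p) (d(p) = ((2*p)*(-79 + p))*p² = (2*p*(-79 + p))*p² = 2*p³*(-79 + p))
1/(173*u(2, -5) + d(-87)) = 1/(173*(-48) + 2*(-87)³*(-79 - 87)) = 1/(-8304 + 2*(-658503)*(-166)) = 1/(-8304 + 218622996) = 1/218614692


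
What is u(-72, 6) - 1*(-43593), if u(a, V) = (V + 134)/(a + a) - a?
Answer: 1571905/36 ≈ 43664.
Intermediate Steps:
u(a, V) = -a + (134 + V)/(2*a) (u(a, V) = (134 + V)/((2*a)) - a = (134 + V)*(1/(2*a)) - a = (134 + V)/(2*a) - a = -a + (134 + V)/(2*a))
u(-72, 6) - 1*(-43593) = (67 + (1/2)*6 - 1*(-72)**2)/(-72) - 1*(-43593) = -(67 + 3 - 1*5184)/72 + 43593 = -(67 + 3 - 5184)/72 + 43593 = -1/72*(-5114) + 43593 = 2557/36 + 43593 = 1571905/36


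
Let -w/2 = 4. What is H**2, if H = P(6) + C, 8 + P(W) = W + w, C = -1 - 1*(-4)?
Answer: 49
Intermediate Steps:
w = -8 (w = -2*4 = -8)
C = 3 (C = -1 + 4 = 3)
P(W) = -16 + W (P(W) = -8 + (W - 8) = -8 + (-8 + W) = -16 + W)
H = -7 (H = (-16 + 6) + 3 = -10 + 3 = -7)
H**2 = (-7)**2 = 49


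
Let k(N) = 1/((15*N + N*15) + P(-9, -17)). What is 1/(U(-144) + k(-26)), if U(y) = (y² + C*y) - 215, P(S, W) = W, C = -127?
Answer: 797/30930772 ≈ 2.5767e-5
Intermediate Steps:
U(y) = -215 + y² - 127*y (U(y) = (y² - 127*y) - 215 = -215 + y² - 127*y)
k(N) = 1/(-17 + 30*N) (k(N) = 1/((15*N + N*15) - 17) = 1/((15*N + 15*N) - 17) = 1/(30*N - 17) = 1/(-17 + 30*N))
1/(U(-144) + k(-26)) = 1/((-215 + (-144)² - 127*(-144)) + 1/(-17 + 30*(-26))) = 1/((-215 + 20736 + 18288) + 1/(-17 - 780)) = 1/(38809 + 1/(-797)) = 1/(38809 - 1/797) = 1/(30930772/797) = 797/30930772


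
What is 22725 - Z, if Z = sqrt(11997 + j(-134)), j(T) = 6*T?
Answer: 22725 - sqrt(11193) ≈ 22619.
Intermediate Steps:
Z = sqrt(11193) (Z = sqrt(11997 + 6*(-134)) = sqrt(11997 - 804) = sqrt(11193) ≈ 105.80)
22725 - Z = 22725 - sqrt(11193)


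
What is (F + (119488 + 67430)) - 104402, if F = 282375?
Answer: 364891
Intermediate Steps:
(F + (119488 + 67430)) - 104402 = (282375 + (119488 + 67430)) - 104402 = (282375 + 186918) - 104402 = 469293 - 104402 = 364891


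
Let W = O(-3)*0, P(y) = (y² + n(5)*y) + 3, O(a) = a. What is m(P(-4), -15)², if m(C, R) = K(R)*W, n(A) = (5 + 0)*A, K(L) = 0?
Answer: 0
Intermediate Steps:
n(A) = 5*A
P(y) = 3 + y² + 25*y (P(y) = (y² + (5*5)*y) + 3 = (y² + 25*y) + 3 = 3 + y² + 25*y)
W = 0 (W = -3*0 = 0)
m(C, R) = 0 (m(C, R) = 0*0 = 0)
m(P(-4), -15)² = 0² = 0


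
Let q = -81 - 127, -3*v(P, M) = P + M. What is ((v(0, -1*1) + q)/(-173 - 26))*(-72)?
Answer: -14952/199 ≈ -75.136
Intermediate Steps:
v(P, M) = -M/3 - P/3 (v(P, M) = -(P + M)/3 = -(M + P)/3 = -M/3 - P/3)
q = -208
((v(0, -1*1) + q)/(-173 - 26))*(-72) = (((-(-1)/3 - ⅓*0) - 208)/(-173 - 26))*(-72) = (((-⅓*(-1) + 0) - 208)/(-199))*(-72) = (((⅓ + 0) - 208)*(-1/199))*(-72) = ((⅓ - 208)*(-1/199))*(-72) = -623/3*(-1/199)*(-72) = (623/597)*(-72) = -14952/199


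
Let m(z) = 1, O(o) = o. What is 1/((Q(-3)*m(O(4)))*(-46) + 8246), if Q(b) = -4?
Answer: 1/8430 ≈ 0.00011862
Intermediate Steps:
1/((Q(-3)*m(O(4)))*(-46) + 8246) = 1/(-4*1*(-46) + 8246) = 1/(-4*(-46) + 8246) = 1/(184 + 8246) = 1/8430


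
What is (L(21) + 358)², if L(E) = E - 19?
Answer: 129600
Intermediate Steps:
L(E) = -19 + E
(L(21) + 358)² = ((-19 + 21) + 358)² = (2 + 358)² = 360² = 129600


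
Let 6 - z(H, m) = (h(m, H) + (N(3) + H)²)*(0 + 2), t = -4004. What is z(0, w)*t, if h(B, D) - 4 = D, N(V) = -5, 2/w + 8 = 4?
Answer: 208208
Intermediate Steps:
w = -½ (w = 2/(-8 + 4) = 2/(-4) = 2*(-¼) = -½ ≈ -0.50000)
h(B, D) = 4 + D
z(H, m) = -2 - 2*H - 2*(-5 + H)² (z(H, m) = 6 - ((4 + H) + (-5 + H)²)*(0 + 2) = 6 - (4 + H + (-5 + H)²)*2 = 6 - (8 + 2*H + 2*(-5 + H)²) = 6 + (-8 - 2*H - 2*(-5 + H)²) = -2 - 2*H - 2*(-5 + H)²)
z(0, w)*t = (-52 - 2*0² + 18*0)*(-4004) = (-52 - 2*0 + 0)*(-4004) = (-52 + 0 + 0)*(-4004) = -52*(-4004) = 208208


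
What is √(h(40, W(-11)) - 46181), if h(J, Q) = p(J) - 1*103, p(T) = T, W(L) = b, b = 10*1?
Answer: 2*I*√11561 ≈ 215.04*I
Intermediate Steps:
b = 10
W(L) = 10
h(J, Q) = -103 + J (h(J, Q) = J - 1*103 = J - 103 = -103 + J)
√(h(40, W(-11)) - 46181) = √((-103 + 40) - 46181) = √(-63 - 46181) = √(-46244) = 2*I*√11561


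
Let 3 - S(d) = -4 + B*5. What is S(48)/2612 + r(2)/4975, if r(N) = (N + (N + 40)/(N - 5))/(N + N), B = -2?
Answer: 76739/12994700 ≈ 0.0059054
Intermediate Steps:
S(d) = 17 (S(d) = 3 - (-4 - 2*5) = 3 - (-4 - 10) = 3 - 1*(-14) = 3 + 14 = 17)
r(N) = (N + (40 + N)/(-5 + N))/(2*N) (r(N) = (N + (40 + N)/(-5 + N))/((2*N)) = (N + (40 + N)/(-5 + N))*(1/(2*N)) = (N + (40 + N)/(-5 + N))/(2*N))
S(48)/2612 + r(2)/4975 = 17/2612 + ((1/2)*(40 + 2**2 - 4*2)/(2*(-5 + 2)))/4975 = 17*(1/2612) + ((1/2)*(1/2)*(40 + 4 - 8)/(-3))*(1/4975) = 17/2612 + ((1/2)*(1/2)*(-1/3)*36)*(1/4975) = 17/2612 - 3*1/4975 = 17/2612 - 3/4975 = 76739/12994700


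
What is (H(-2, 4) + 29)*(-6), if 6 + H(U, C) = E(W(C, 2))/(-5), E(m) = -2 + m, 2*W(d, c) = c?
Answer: -696/5 ≈ -139.20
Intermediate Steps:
W(d, c) = c/2
H(U, C) = -29/5 (H(U, C) = -6 + (-2 + (1/2)*2)/(-5) = -6 + (-2 + 1)*(-1/5) = -6 - 1*(-1/5) = -6 + 1/5 = -29/5)
(H(-2, 4) + 29)*(-6) = (-29/5 + 29)*(-6) = (116/5)*(-6) = -696/5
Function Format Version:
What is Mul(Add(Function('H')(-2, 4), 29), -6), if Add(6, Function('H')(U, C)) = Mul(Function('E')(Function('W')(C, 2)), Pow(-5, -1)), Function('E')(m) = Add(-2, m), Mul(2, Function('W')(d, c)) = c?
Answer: Rational(-696, 5) ≈ -139.20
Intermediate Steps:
Function('W')(d, c) = Mul(Rational(1, 2), c)
Function('H')(U, C) = Rational(-29, 5) (Function('H')(U, C) = Add(-6, Mul(Add(-2, Mul(Rational(1, 2), 2)), Pow(-5, -1))) = Add(-6, Mul(Add(-2, 1), Rational(-1, 5))) = Add(-6, Mul(-1, Rational(-1, 5))) = Add(-6, Rational(1, 5)) = Rational(-29, 5))
Mul(Add(Function('H')(-2, 4), 29), -6) = Mul(Add(Rational(-29, 5), 29), -6) = Mul(Rational(116, 5), -6) = Rational(-696, 5)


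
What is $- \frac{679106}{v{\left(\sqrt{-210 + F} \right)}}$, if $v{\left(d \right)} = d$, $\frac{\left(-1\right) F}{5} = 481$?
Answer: $\frac{679106 i \sqrt{2615}}{2615} \approx 13280.0 i$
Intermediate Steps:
$F = -2405$ ($F = \left(-5\right) 481 = -2405$)
$- \frac{679106}{v{\left(\sqrt{-210 + F} \right)}} = - \frac{679106}{\sqrt{-210 - 2405}} = - \frac{679106}{\sqrt{-2615}} = - \frac{679106}{i \sqrt{2615}} = - 679106 \left(- \frac{i \sqrt{2615}}{2615}\right) = \frac{679106 i \sqrt{2615}}{2615}$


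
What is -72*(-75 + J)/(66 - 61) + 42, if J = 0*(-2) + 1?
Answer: 5538/5 ≈ 1107.6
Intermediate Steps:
J = 1 (J = 0 + 1 = 1)
-72*(-75 + J)/(66 - 61) + 42 = -72*(-75 + 1)/(66 - 61) + 42 = -(-5328)/5 + 42 = -72*(-74/5) + 42 = 5328/5 + 42 = 5538/5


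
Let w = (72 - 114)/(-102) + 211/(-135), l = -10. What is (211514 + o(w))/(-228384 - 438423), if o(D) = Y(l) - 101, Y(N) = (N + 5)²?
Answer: -211438/666807 ≈ -0.31709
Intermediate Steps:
Y(N) = (5 + N)²
w = -2642/2295 (w = -42*(-1/102) + 211*(-1/135) = 7/17 - 211/135 = -2642/2295 ≈ -1.1512)
o(D) = -76 (o(D) = (5 - 10)² - 101 = (-5)² - 101 = 25 - 101 = -76)
(211514 + o(w))/(-228384 - 438423) = (211514 - 76)/(-228384 - 438423) = 211438/(-666807) = 211438*(-1/666807) = -211438/666807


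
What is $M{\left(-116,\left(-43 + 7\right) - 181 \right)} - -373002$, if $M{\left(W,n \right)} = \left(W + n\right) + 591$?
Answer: $373260$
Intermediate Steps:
$M{\left(W,n \right)} = 591 + W + n$
$M{\left(-116,\left(-43 + 7\right) - 181 \right)} - -373002 = \left(591 - 116 + \left(\left(-43 + 7\right) - 181\right)\right) - -373002 = \left(591 - 116 - 217\right) + 373002 = 258 + 373002 = 373260$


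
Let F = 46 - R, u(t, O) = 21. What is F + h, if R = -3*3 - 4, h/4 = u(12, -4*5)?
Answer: 143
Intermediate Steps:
h = 84 (h = 4*21 = 84)
R = -13 (R = -9 - 4 = -13)
F = 59 (F = 46 - 1*(-13) = 46 + 13 = 59)
F + h = 59 + 84 = 143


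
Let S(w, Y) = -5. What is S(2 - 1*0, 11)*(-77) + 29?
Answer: 414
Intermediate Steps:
S(2 - 1*0, 11)*(-77) + 29 = -5*(-77) + 29 = 385 + 29 = 414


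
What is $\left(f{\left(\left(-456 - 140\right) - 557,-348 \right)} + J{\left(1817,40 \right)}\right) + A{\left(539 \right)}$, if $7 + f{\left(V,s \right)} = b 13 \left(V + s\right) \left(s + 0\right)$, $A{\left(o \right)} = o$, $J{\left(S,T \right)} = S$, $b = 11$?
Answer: $74698113$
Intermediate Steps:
$f{\left(V,s \right)} = -7 + 143 s \left(V + s\right)$ ($f{\left(V,s \right)} = -7 + 11 \cdot 13 \left(V + s\right) \left(s + 0\right) = -7 + 143 \left(V + s\right) s = -7 + 143 s \left(V + s\right)$)
$\left(f{\left(\left(-456 - 140\right) - 557,-348 \right)} + J{\left(1817,40 \right)}\right) + A{\left(539 \right)} = \left(\left(-7 + 143 \left(-348\right)^{2} + 143 \left(\left(-456 - 140\right) - 557\right) \left(-348\right)\right) + 1817\right) + 539 = \left(\left(-7 + 143 \cdot 121104 + 143 \left(-596 - 557\right) \left(-348\right)\right) + 1817\right) + 539 = \left(\left(-7 + 17317872 + 143 \left(-1153\right) \left(-348\right)\right) + 1817\right) + 539 = \left(\left(-7 + 17317872 + 57377892\right) + 1817\right) + 539 = \left(74695757 + 1817\right) + 539 = 74697574 + 539 = 74698113$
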